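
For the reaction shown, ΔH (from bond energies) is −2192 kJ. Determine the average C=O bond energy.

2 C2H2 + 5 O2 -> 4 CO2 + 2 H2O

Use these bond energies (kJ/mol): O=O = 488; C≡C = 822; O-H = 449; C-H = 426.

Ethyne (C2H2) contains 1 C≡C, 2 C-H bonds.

D(C=O) ≈ 773 kJ/mol

Let D be the C=O bond energy.
Σ(broken) = 2×822 + 4×426 + 5×488 = 5788
Σ(formed) = 8×D + 4×449 = 1796 + 8D
ΔH = Σ(broken) − Σ(formed) = (5788) − (1796 + 8D) = +3992 − 8D
Setting this equal to −2192 kJ gives 8D = 6184, so D = 773 kJ/mol.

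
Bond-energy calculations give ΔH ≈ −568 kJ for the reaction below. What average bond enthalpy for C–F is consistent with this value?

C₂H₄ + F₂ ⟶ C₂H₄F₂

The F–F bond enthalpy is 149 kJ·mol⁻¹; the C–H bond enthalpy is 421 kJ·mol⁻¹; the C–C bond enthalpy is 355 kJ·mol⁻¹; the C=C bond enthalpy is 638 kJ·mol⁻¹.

Let D be the C–F bond energy.
Σ(broken) = 4×421 + 1×638 + 1×149 = 2471
Σ(formed) = 1×355 + 2×D + 4×421 = 2039 + 2D
ΔH = Σ(broken) − Σ(formed) = (2471) − (2039 + 2D) = +432 − 2D
Setting this equal to −568 kJ gives 2D = 1000, so D = 500 kJ/mol.

D(C–F) ≈ 500 kJ/mol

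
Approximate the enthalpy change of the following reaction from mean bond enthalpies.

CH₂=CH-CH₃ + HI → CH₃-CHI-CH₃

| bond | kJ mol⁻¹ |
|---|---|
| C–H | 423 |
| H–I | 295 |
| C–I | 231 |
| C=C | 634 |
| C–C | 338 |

ΔH ≈ −63 kJ

Bonds broken (reactants):
  C–C: 1 × 338 = 338
  C–H: 6 × 423 = 2538
  C=C: 1 × 634 = 634
  H–I: 1 × 295 = 295
  Σ(broken) = 3805 kJ
Bonds formed (products):
  C–C: 2 × 338 = 676
  C–H: 7 × 423 = 2961
  C–I: 1 × 231 = 231
  Σ(formed) = 3868 kJ
ΔH = Σ(broken) − Σ(formed) = 3805 − 3868 = −63 kJ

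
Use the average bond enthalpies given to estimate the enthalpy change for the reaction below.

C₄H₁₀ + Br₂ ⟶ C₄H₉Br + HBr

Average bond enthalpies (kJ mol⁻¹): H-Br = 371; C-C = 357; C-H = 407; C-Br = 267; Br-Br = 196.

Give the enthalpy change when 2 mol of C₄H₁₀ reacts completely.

Bonds broken (reactants):
  Br-Br: 1 × 196 = 196
  C-C: 3 × 357 = 1071
  C-H: 10 × 407 = 4070
  Σ(broken) = 5337 kJ
Bonds formed (products):
  C-Br: 1 × 267 = 267
  C-C: 3 × 357 = 1071
  C-H: 9 × 407 = 3663
  H-Br: 1 × 371 = 371
  Σ(formed) = 5372 kJ
ΔH = Σ(broken) − Σ(formed) = 5337 − 5372 = −35 kJ
For 2× the reaction as written: 2 × (−35) = −70 kJ

ΔH = −70 kJ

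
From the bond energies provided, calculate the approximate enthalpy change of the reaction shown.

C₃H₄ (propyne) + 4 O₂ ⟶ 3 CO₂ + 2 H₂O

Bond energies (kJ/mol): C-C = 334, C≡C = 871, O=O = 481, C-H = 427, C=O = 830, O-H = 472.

ΔH ≈ −2031 kJ

Bonds broken (reactants):
  C≡C: 1 × 871 = 871
  C-C: 1 × 334 = 334
  C-H: 4 × 427 = 1708
  O=O: 4 × 481 = 1924
  Σ(broken) = 4837 kJ
Bonds formed (products):
  C=O: 6 × 830 = 4980
  O-H: 4 × 472 = 1888
  Σ(formed) = 6868 kJ
ΔH = Σ(broken) − Σ(formed) = 4837 − 6868 = −2031 kJ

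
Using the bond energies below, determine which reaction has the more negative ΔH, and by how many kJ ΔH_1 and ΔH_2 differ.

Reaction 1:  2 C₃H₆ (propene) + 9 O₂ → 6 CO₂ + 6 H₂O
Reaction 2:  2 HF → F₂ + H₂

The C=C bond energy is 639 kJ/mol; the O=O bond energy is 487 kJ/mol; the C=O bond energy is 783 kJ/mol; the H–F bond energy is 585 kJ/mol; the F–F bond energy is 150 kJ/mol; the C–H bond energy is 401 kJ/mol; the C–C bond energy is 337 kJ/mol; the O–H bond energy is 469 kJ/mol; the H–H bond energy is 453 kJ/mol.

Reaction 1, by 4444 kJ

Reaction 1:
  Bonds broken (reactants):
    C–C: 2 × 337 = 674
    C–H: 12 × 401 = 4812
    C=C: 2 × 639 = 1278
    O=O: 9 × 487 = 4383
    Σ(broken) = 11147 kJ
  Bonds formed (products):
    C=O: 12 × 783 = 9396
    O–H: 12 × 469 = 5628
    Σ(formed) = 15024 kJ
  ΔH_1 = 11147 − 15024 = −3877 kJ
Reaction 2:
  Bonds broken (reactants):
    H–F: 2 × 585 = 1170
    Σ(broken) = 1170 kJ
  Bonds formed (products):
    F–F: 1 × 150 = 150
    H–H: 1 × 453 = 453
    Σ(formed) = 603 kJ
  ΔH_2 = 1170 − 603 = +567 kJ
ΔH_1 − ΔH_2 = −4444 kJ, so reaction 1 has the more negative ΔH; |ΔH_1 − ΔH_2| = 4444 kJ.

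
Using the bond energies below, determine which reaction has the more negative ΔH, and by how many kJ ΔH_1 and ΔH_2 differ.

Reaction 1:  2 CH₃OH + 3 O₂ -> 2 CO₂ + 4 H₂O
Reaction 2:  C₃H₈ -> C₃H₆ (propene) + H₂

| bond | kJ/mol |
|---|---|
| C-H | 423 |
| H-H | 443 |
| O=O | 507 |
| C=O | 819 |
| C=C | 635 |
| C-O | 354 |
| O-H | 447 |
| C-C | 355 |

Reaction 1:
  Bonds broken (reactants):
    C-H: 6 × 423 = 2538
    C-O: 2 × 354 = 708
    O-H: 2 × 447 = 894
    O=O: 3 × 507 = 1521
    Σ(broken) = 5661 kJ
  Bonds formed (products):
    C=O: 4 × 819 = 3276
    O-H: 8 × 447 = 3576
    Σ(formed) = 6852 kJ
  ΔH_1 = 5661 − 6852 = −1191 kJ
Reaction 2:
  Bonds broken (reactants):
    C-C: 2 × 355 = 710
    C-H: 8 × 423 = 3384
    Σ(broken) = 4094 kJ
  Bonds formed (products):
    C-C: 1 × 355 = 355
    C-H: 6 × 423 = 2538
    C=C: 1 × 635 = 635
    H-H: 1 × 443 = 443
    Σ(formed) = 3971 kJ
  ΔH_2 = 4094 − 3971 = +123 kJ
ΔH_1 − ΔH_2 = −1314 kJ, so reaction 1 has the more negative ΔH; |ΔH_1 − ΔH_2| = 1314 kJ.

Reaction 1, by 1314 kJ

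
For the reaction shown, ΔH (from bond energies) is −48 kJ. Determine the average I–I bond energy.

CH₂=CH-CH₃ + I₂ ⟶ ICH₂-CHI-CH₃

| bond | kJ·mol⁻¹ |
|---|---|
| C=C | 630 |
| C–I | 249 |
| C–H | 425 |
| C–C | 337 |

D(I–I) ≈ 157 kJ/mol

Let D be the I–I bond energy.
Σ(broken) = 1×337 + 6×425 + 1×630 + 1×D = 3517 + D
Σ(formed) = 2×337 + 6×425 + 2×249 = 3722
ΔH = Σ(broken) − Σ(formed) = (3517 + D) − (3722) = −205 + D
Setting this equal to −48 kJ gives D = 157 kJ/mol.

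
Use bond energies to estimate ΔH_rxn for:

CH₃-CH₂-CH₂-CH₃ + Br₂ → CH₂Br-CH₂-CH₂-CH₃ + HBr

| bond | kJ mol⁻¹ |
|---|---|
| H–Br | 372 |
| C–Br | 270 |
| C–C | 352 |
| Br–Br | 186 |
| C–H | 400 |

ΔH ≈ −56 kJ

Bonds broken (reactants):
  Br–Br: 1 × 186 = 186
  C–C: 3 × 352 = 1056
  C–H: 10 × 400 = 4000
  Σ(broken) = 5242 kJ
Bonds formed (products):
  C–Br: 1 × 270 = 270
  C–C: 3 × 352 = 1056
  C–H: 9 × 400 = 3600
  H–Br: 1 × 372 = 372
  Σ(formed) = 5298 kJ
ΔH = Σ(broken) − Σ(formed) = 5242 − 5298 = −56 kJ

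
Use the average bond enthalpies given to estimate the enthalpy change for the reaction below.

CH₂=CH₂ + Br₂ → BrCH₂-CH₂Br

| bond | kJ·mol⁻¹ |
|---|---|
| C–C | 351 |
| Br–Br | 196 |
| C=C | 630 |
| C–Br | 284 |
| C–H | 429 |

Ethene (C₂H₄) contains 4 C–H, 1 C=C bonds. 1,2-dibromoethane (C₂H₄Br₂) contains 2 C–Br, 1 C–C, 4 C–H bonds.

ΔH ≈ −93 kJ

Bonds broken (reactants):
  Br–Br: 1 × 196 = 196
  C–H: 4 × 429 = 1716
  C=C: 1 × 630 = 630
  Σ(broken) = 2542 kJ
Bonds formed (products):
  C–Br: 2 × 284 = 568
  C–C: 1 × 351 = 351
  C–H: 4 × 429 = 1716
  Σ(formed) = 2635 kJ
ΔH = Σ(broken) − Σ(formed) = 2542 − 2635 = −93 kJ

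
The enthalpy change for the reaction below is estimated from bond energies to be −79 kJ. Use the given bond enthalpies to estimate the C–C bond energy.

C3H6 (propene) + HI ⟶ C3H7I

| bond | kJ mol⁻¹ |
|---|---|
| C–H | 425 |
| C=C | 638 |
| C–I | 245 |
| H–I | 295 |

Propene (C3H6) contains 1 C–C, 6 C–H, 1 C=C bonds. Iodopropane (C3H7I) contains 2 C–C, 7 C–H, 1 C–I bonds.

D(C–C) ≈ 342 kJ/mol

Let D be the C–C bond energy.
Σ(broken) = 1×D + 6×425 + 1×638 + 1×295 = 3483 + D
Σ(formed) = 2×D + 7×425 + 1×245 = 3220 + 2D
ΔH = Σ(broken) − Σ(formed) = (3483 + D) − (3220 + 2D) = +263 − D
Setting this equal to −79 kJ gives D = 342 kJ/mol.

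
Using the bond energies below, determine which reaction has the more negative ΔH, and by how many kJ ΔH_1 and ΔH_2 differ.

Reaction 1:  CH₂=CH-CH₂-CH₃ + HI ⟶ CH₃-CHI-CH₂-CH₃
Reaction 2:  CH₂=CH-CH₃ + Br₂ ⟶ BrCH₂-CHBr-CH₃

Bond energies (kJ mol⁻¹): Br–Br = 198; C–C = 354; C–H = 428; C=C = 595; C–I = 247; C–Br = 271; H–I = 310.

Reaction 1, by 21 kJ

Reaction 1:
  Bonds broken (reactants):
    C–C: 2 × 354 = 708
    C–H: 8 × 428 = 3424
    C=C: 1 × 595 = 595
    H–I: 1 × 310 = 310
    Σ(broken) = 5037 kJ
  Bonds formed (products):
    C–C: 3 × 354 = 1062
    C–H: 9 × 428 = 3852
    C–I: 1 × 247 = 247
    Σ(formed) = 5161 kJ
  ΔH_1 = 5037 − 5161 = −124 kJ
Reaction 2:
  Bonds broken (reactants):
    Br–Br: 1 × 198 = 198
    C–C: 1 × 354 = 354
    C–H: 6 × 428 = 2568
    C=C: 1 × 595 = 595
    Σ(broken) = 3715 kJ
  Bonds formed (products):
    C–Br: 2 × 271 = 542
    C–C: 2 × 354 = 708
    C–H: 6 × 428 = 2568
    Σ(formed) = 3818 kJ
  ΔH_2 = 3715 − 3818 = −103 kJ
ΔH_1 − ΔH_2 = −21 kJ, so reaction 1 has the more negative ΔH; |ΔH_1 − ΔH_2| = 21 kJ.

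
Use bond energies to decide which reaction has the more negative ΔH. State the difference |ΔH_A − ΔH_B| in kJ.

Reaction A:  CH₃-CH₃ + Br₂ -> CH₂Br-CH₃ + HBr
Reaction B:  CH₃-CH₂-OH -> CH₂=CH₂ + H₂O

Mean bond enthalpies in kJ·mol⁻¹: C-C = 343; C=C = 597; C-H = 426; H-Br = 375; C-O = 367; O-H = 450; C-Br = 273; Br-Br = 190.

Reaction A:
  Bonds broken (reactants):
    Br-Br: 1 × 190 = 190
    C-C: 1 × 343 = 343
    C-H: 6 × 426 = 2556
    Σ(broken) = 3089 kJ
  Bonds formed (products):
    C-Br: 1 × 273 = 273
    C-C: 1 × 343 = 343
    C-H: 5 × 426 = 2130
    H-Br: 1 × 375 = 375
    Σ(formed) = 3121 kJ
  ΔH_A = 3089 − 3121 = −32 kJ
Reaction B:
  Bonds broken (reactants):
    C-C: 1 × 343 = 343
    C-H: 5 × 426 = 2130
    C-O: 1 × 367 = 367
    O-H: 1 × 450 = 450
    Σ(broken) = 3290 kJ
  Bonds formed (products):
    C-H: 4 × 426 = 1704
    C=C: 1 × 597 = 597
    O-H: 2 × 450 = 900
    Σ(formed) = 3201 kJ
  ΔH_B = 3290 − 3201 = +89 kJ
ΔH_A − ΔH_B = −121 kJ, so reaction A has the more negative ΔH; |ΔH_A − ΔH_B| = 121 kJ.

Reaction A, by 121 kJ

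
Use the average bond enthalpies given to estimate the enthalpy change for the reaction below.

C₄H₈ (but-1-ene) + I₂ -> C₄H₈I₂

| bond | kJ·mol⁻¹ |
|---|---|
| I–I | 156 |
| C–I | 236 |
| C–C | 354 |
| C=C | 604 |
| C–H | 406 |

Bonds broken (reactants):
  C–C: 2 × 354 = 708
  C–H: 8 × 406 = 3248
  C=C: 1 × 604 = 604
  I–I: 1 × 156 = 156
  Σ(broken) = 4716 kJ
Bonds formed (products):
  C–C: 3 × 354 = 1062
  C–H: 8 × 406 = 3248
  C–I: 2 × 236 = 472
  Σ(formed) = 4782 kJ
ΔH = Σ(broken) − Σ(formed) = 4716 − 4782 = −66 kJ

ΔH ≈ −66 kJ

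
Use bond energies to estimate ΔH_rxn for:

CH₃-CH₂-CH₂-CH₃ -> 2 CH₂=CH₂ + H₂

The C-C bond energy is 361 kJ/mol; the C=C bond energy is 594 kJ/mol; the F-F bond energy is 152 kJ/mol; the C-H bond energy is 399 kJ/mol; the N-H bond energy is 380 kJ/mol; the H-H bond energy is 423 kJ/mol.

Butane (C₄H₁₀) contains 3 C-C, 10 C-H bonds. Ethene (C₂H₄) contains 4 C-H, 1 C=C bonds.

Bonds broken (reactants):
  C-C: 3 × 361 = 1083
  C-H: 10 × 399 = 3990
  Σ(broken) = 5073 kJ
Bonds formed (products):
  C-H: 8 × 399 = 3192
  C=C: 2 × 594 = 1188
  H-H: 1 × 423 = 423
  Σ(formed) = 4803 kJ
ΔH = Σ(broken) − Σ(formed) = 5073 − 4803 = +270 kJ

ΔH ≈ +270 kJ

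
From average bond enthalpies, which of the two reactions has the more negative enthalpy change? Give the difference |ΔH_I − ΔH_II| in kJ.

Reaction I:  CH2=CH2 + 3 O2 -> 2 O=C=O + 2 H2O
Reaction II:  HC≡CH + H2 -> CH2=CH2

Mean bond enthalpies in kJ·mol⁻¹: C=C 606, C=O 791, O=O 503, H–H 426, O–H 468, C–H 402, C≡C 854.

Reaction I, by 1183 kJ

Reaction I:
  Bonds broken (reactants):
    C–H: 4 × 402 = 1608
    C=C: 1 × 606 = 606
    O=O: 3 × 503 = 1509
    Σ(broken) = 3723 kJ
  Bonds formed (products):
    C=O: 4 × 791 = 3164
    O–H: 4 × 468 = 1872
    Σ(formed) = 5036 kJ
  ΔH_I = 3723 − 5036 = −1313 kJ
Reaction II:
  Bonds broken (reactants):
    C≡C: 1 × 854 = 854
    C–H: 2 × 402 = 804
    H–H: 1 × 426 = 426
    Σ(broken) = 2084 kJ
  Bonds formed (products):
    C–H: 4 × 402 = 1608
    C=C: 1 × 606 = 606
    Σ(formed) = 2214 kJ
  ΔH_II = 2084 − 2214 = −130 kJ
ΔH_I − ΔH_II = −1183 kJ, so reaction I has the more negative ΔH; |ΔH_I − ΔH_II| = 1183 kJ.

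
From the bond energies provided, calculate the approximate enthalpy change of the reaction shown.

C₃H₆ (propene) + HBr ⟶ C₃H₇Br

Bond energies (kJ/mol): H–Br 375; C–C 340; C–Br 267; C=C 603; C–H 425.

ΔH ≈ −54 kJ

Bonds broken (reactants):
  C–C: 1 × 340 = 340
  C–H: 6 × 425 = 2550
  C=C: 1 × 603 = 603
  H–Br: 1 × 375 = 375
  Σ(broken) = 3868 kJ
Bonds formed (products):
  C–Br: 1 × 267 = 267
  C–C: 2 × 340 = 680
  C–H: 7 × 425 = 2975
  Σ(formed) = 3922 kJ
ΔH = Σ(broken) − Σ(formed) = 3868 − 3922 = −54 kJ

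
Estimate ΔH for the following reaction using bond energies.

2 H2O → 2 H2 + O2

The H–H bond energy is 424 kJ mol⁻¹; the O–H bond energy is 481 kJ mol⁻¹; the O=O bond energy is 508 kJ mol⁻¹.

ΔH ≈ +568 kJ

Bonds broken (reactants):
  O–H: 4 × 481 = 1924
  Σ(broken) = 1924 kJ
Bonds formed (products):
  H–H: 2 × 424 = 848
  O=O: 1 × 508 = 508
  Σ(formed) = 1356 kJ
ΔH = Σ(broken) − Σ(formed) = 1924 − 1356 = +568 kJ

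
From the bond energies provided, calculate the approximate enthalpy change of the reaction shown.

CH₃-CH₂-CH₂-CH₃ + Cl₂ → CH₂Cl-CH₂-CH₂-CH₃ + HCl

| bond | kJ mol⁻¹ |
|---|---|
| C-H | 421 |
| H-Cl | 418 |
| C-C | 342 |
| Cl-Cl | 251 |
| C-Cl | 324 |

ΔH ≈ −70 kJ

Bonds broken (reactants):
  C-C: 3 × 342 = 1026
  C-H: 10 × 421 = 4210
  Cl-Cl: 1 × 251 = 251
  Σ(broken) = 5487 kJ
Bonds formed (products):
  C-C: 3 × 342 = 1026
  C-Cl: 1 × 324 = 324
  C-H: 9 × 421 = 3789
  H-Cl: 1 × 418 = 418
  Σ(formed) = 5557 kJ
ΔH = Σ(broken) − Σ(formed) = 5487 − 5557 = −70 kJ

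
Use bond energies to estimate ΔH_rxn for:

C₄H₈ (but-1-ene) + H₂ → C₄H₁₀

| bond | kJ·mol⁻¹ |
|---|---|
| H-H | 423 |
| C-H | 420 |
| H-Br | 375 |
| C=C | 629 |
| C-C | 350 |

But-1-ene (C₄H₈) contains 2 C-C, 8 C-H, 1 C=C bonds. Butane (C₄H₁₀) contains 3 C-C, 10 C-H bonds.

ΔH ≈ −138 kJ

Bonds broken (reactants):
  C-C: 2 × 350 = 700
  C-H: 8 × 420 = 3360
  C=C: 1 × 629 = 629
  H-H: 1 × 423 = 423
  Σ(broken) = 5112 kJ
Bonds formed (products):
  C-C: 3 × 350 = 1050
  C-H: 10 × 420 = 4200
  Σ(formed) = 5250 kJ
ΔH = Σ(broken) − Σ(formed) = 5112 − 5250 = −138 kJ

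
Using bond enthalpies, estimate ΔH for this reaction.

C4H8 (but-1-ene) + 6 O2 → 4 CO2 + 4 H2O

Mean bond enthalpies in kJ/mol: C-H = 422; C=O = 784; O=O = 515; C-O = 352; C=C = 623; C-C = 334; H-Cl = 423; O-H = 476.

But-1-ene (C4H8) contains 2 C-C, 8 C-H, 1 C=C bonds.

Bonds broken (reactants):
  C-C: 2 × 334 = 668
  C-H: 8 × 422 = 3376
  C=C: 1 × 623 = 623
  O=O: 6 × 515 = 3090
  Σ(broken) = 7757 kJ
Bonds formed (products):
  C=O: 8 × 784 = 6272
  O-H: 8 × 476 = 3808
  Σ(formed) = 10080 kJ
ΔH = Σ(broken) − Σ(formed) = 7757 − 10080 = −2323 kJ

ΔH ≈ −2323 kJ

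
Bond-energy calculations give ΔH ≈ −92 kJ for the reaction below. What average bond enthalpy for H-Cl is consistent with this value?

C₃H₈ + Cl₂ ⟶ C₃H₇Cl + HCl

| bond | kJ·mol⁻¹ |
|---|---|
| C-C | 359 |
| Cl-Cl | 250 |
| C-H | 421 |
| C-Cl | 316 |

Let D be the H-Cl bond energy.
Σ(broken) = 2×359 + 8×421 + 1×250 = 4336
Σ(formed) = 2×359 + 1×316 + 7×421 + 1×D = 3981 + D
ΔH = Σ(broken) − Σ(formed) = (4336) − (3981 + D) = +355 − D
Setting this equal to −92 kJ gives D = 447 kJ/mol.

D(H-Cl) ≈ 447 kJ/mol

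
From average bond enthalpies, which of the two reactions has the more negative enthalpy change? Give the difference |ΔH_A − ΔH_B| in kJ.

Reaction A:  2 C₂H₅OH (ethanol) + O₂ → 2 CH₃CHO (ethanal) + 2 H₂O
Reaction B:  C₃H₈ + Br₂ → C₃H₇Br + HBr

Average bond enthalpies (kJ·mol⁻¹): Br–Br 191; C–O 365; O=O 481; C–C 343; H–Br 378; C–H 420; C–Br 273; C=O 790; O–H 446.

Reaction A, by 381 kJ

Reaction A:
  Bonds broken (reactants):
    C–C: 2 × 343 = 686
    C–H: 10 × 420 = 4200
    C–O: 2 × 365 = 730
    O–H: 2 × 446 = 892
    O=O: 1 × 481 = 481
    Σ(broken) = 6989 kJ
  Bonds formed (products):
    C–C: 2 × 343 = 686
    C–H: 8 × 420 = 3360
    C=O: 2 × 790 = 1580
    O–H: 4 × 446 = 1784
    Σ(formed) = 7410 kJ
  ΔH_A = 6989 − 7410 = −421 kJ
Reaction B:
  Bonds broken (reactants):
    Br–Br: 1 × 191 = 191
    C–C: 2 × 343 = 686
    C–H: 8 × 420 = 3360
    Σ(broken) = 4237 kJ
  Bonds formed (products):
    C–Br: 1 × 273 = 273
    C–C: 2 × 343 = 686
    C–H: 7 × 420 = 2940
    H–Br: 1 × 378 = 378
    Σ(formed) = 4277 kJ
  ΔH_B = 4237 − 4277 = −40 kJ
ΔH_A − ΔH_B = −381 kJ, so reaction A has the more negative ΔH; |ΔH_A − ΔH_B| = 381 kJ.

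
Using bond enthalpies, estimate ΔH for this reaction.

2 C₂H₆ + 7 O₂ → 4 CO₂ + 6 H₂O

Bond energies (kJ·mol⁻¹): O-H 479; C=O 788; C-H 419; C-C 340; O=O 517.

Bonds broken (reactants):
  C-C: 2 × 340 = 680
  C-H: 12 × 419 = 5028
  O=O: 7 × 517 = 3619
  Σ(broken) = 9327 kJ
Bonds formed (products):
  C=O: 8 × 788 = 6304
  O-H: 12 × 479 = 5748
  Σ(formed) = 12052 kJ
ΔH = Σ(broken) − Σ(formed) = 9327 − 12052 = −2725 kJ

ΔH ≈ −2725 kJ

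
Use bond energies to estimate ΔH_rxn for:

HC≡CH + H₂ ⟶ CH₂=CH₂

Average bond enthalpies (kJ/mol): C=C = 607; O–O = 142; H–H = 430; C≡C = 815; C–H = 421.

ΔH ≈ −204 kJ

Bonds broken (reactants):
  C≡C: 1 × 815 = 815
  C–H: 2 × 421 = 842
  H–H: 1 × 430 = 430
  Σ(broken) = 2087 kJ
Bonds formed (products):
  C–H: 4 × 421 = 1684
  C=C: 1 × 607 = 607
  Σ(formed) = 2291 kJ
ΔH = Σ(broken) − Σ(formed) = 2087 − 2291 = −204 kJ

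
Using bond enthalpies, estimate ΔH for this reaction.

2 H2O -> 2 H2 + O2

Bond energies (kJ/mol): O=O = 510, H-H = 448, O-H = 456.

Bonds broken (reactants):
  O-H: 4 × 456 = 1824
  Σ(broken) = 1824 kJ
Bonds formed (products):
  H-H: 2 × 448 = 896
  O=O: 1 × 510 = 510
  Σ(formed) = 1406 kJ
ΔH = Σ(broken) − Σ(formed) = 1824 − 1406 = +418 kJ

ΔH ≈ +418 kJ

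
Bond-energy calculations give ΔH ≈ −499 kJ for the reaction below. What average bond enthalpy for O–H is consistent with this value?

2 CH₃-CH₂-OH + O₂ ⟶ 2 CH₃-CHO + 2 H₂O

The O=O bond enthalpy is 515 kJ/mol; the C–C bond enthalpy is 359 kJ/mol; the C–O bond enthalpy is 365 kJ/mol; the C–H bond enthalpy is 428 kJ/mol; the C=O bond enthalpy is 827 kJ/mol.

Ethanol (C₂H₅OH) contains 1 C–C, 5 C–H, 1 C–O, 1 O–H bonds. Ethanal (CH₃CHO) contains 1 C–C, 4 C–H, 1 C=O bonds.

D(O–H) ≈ 473 kJ/mol

Let D be the O–H bond energy.
Σ(broken) = 2×359 + 10×428 + 2×365 + 2×D + 1×515 = 6243 + 2D
Σ(formed) = 2×359 + 8×428 + 2×827 + 4×D = 5796 + 4D
ΔH = Σ(broken) − Σ(formed) = (6243 + 2D) − (5796 + 4D) = +447 − 2D
Setting this equal to −499 kJ gives 2D = 946, so D = 473 kJ/mol.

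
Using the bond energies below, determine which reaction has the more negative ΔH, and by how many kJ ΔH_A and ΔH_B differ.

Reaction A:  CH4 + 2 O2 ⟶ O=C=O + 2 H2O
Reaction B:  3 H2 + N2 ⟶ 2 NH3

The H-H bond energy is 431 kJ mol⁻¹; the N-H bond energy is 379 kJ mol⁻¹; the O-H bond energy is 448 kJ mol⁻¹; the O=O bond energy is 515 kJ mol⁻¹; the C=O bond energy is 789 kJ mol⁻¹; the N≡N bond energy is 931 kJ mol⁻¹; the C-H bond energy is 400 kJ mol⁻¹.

Reaction A:
  Bonds broken (reactants):
    C-H: 4 × 400 = 1600
    O=O: 2 × 515 = 1030
    Σ(broken) = 2630 kJ
  Bonds formed (products):
    C=O: 2 × 789 = 1578
    O-H: 4 × 448 = 1792
    Σ(formed) = 3370 kJ
  ΔH_A = 2630 − 3370 = −740 kJ
Reaction B:
  Bonds broken (reactants):
    H-H: 3 × 431 = 1293
    N≡N: 1 × 931 = 931
    Σ(broken) = 2224 kJ
  Bonds formed (products):
    N-H: 6 × 379 = 2274
    Σ(formed) = 2274 kJ
  ΔH_B = 2224 − 2274 = −50 kJ
ΔH_A − ΔH_B = −690 kJ, so reaction A has the more negative ΔH; |ΔH_A − ΔH_B| = 690 kJ.

Reaction A, by 690 kJ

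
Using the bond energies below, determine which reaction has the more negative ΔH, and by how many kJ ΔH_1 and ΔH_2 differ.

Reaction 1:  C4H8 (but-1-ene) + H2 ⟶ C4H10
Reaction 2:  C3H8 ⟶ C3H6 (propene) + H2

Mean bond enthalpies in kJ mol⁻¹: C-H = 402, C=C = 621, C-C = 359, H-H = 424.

Reaction 1:
  Bonds broken (reactants):
    C-C: 2 × 359 = 718
    C-H: 8 × 402 = 3216
    C=C: 1 × 621 = 621
    H-H: 1 × 424 = 424
    Σ(broken) = 4979 kJ
  Bonds formed (products):
    C-C: 3 × 359 = 1077
    C-H: 10 × 402 = 4020
    Σ(formed) = 5097 kJ
  ΔH_1 = 4979 − 5097 = −118 kJ
Reaction 2:
  Bonds broken (reactants):
    C-C: 2 × 359 = 718
    C-H: 8 × 402 = 3216
    Σ(broken) = 3934 kJ
  Bonds formed (products):
    C-C: 1 × 359 = 359
    C-H: 6 × 402 = 2412
    C=C: 1 × 621 = 621
    H-H: 1 × 424 = 424
    Σ(formed) = 3816 kJ
  ΔH_2 = 3934 − 3816 = +118 kJ
ΔH_1 − ΔH_2 = −236 kJ, so reaction 1 has the more negative ΔH; |ΔH_1 − ΔH_2| = 236 kJ.

Reaction 1, by 236 kJ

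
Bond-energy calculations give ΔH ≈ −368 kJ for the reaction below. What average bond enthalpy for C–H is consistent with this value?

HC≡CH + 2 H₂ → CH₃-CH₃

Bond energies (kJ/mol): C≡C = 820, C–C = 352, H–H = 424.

D(C–H) ≈ 421 kJ/mol

Let D be the C–H bond energy.
Σ(broken) = 1×820 + 2×D + 2×424 = 1668 + 2D
Σ(formed) = 1×352 + 6×D = 352 + 6D
ΔH = Σ(broken) − Σ(formed) = (1668 + 2D) − (352 + 6D) = +1316 − 4D
Setting this equal to −368 kJ gives 4D = 1684, so D = 421 kJ/mol.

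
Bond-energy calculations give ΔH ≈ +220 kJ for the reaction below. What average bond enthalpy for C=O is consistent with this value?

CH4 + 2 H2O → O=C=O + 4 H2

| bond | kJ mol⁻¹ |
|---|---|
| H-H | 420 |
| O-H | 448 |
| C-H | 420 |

Let D be the C=O bond energy.
Σ(broken) = 4×420 + 4×448 = 3472
Σ(formed) = 2×D + 4×420 = 1680 + 2D
ΔH = Σ(broken) − Σ(formed) = (3472) − (1680 + 2D) = +1792 − 2D
Setting this equal to +220 kJ gives 2D = 1572, so D = 786 kJ/mol.

D(C=O) ≈ 786 kJ/mol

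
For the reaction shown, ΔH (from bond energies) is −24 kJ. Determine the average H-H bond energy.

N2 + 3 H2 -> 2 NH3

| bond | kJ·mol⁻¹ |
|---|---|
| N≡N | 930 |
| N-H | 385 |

D(H-H) ≈ 452 kJ/mol

Let D be the H-H bond energy.
Σ(broken) = 3×D + 1×930 = 930 + 3D
Σ(formed) = 6×385 = 2310
ΔH = Σ(broken) − Σ(formed) = (930 + 3D) − (2310) = −1380 + 3D
Setting this equal to −24 kJ gives 3D = 1356, so D = 452 kJ/mol.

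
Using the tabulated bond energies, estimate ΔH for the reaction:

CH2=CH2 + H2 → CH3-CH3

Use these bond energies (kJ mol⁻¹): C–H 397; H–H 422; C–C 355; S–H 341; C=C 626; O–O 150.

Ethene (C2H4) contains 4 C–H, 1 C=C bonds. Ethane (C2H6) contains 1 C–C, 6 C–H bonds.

ΔH ≈ −101 kJ

Bonds broken (reactants):
  C–H: 4 × 397 = 1588
  C=C: 1 × 626 = 626
  H–H: 1 × 422 = 422
  Σ(broken) = 2636 kJ
Bonds formed (products):
  C–C: 1 × 355 = 355
  C–H: 6 × 397 = 2382
  Σ(formed) = 2737 kJ
ΔH = Σ(broken) − Σ(formed) = 2636 − 2737 = −101 kJ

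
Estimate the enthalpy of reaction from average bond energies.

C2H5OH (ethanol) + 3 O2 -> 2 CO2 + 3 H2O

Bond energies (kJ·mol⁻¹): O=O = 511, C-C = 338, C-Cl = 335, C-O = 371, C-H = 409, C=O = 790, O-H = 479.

ΔH ≈ −1268 kJ

Bonds broken (reactants):
  C-C: 1 × 338 = 338
  C-H: 5 × 409 = 2045
  C-O: 1 × 371 = 371
  O-H: 1 × 479 = 479
  O=O: 3 × 511 = 1533
  Σ(broken) = 4766 kJ
Bonds formed (products):
  C=O: 4 × 790 = 3160
  O-H: 6 × 479 = 2874
  Σ(formed) = 6034 kJ
ΔH = Σ(broken) − Σ(formed) = 4766 − 6034 = −1268 kJ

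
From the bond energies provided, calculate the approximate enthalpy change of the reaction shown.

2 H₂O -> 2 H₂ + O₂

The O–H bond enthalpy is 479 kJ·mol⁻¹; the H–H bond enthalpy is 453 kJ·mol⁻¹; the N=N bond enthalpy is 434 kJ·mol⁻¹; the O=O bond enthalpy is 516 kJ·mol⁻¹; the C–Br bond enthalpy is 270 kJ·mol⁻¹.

ΔH ≈ +494 kJ

Bonds broken (reactants):
  O–H: 4 × 479 = 1916
  Σ(broken) = 1916 kJ
Bonds formed (products):
  H–H: 2 × 453 = 906
  O=O: 1 × 516 = 516
  Σ(formed) = 1422 kJ
ΔH = Σ(broken) − Σ(formed) = 1916 − 1422 = +494 kJ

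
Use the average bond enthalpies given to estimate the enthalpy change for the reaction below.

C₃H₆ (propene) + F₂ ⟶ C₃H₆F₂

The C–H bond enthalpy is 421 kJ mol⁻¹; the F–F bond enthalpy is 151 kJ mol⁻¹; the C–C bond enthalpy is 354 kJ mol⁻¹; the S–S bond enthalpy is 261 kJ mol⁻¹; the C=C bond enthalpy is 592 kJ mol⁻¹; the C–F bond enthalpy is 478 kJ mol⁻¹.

Bonds broken (reactants):
  C–C: 1 × 354 = 354
  C–H: 6 × 421 = 2526
  C=C: 1 × 592 = 592
  F–F: 1 × 151 = 151
  Σ(broken) = 3623 kJ
Bonds formed (products):
  C–C: 2 × 354 = 708
  C–F: 2 × 478 = 956
  C–H: 6 × 421 = 2526
  Σ(formed) = 4190 kJ
ΔH = Σ(broken) − Σ(formed) = 3623 − 4190 = −567 kJ

ΔH ≈ −567 kJ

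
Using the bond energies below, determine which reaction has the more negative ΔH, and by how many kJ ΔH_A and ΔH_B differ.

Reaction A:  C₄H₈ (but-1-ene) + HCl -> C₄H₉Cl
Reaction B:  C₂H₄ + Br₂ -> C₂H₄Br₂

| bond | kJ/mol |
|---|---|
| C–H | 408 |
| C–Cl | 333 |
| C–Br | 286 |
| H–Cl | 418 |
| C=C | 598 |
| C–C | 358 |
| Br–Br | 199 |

Reaction A:
  Bonds broken (reactants):
    C–C: 2 × 358 = 716
    C–H: 8 × 408 = 3264
    C=C: 1 × 598 = 598
    H–Cl: 1 × 418 = 418
    Σ(broken) = 4996 kJ
  Bonds formed (products):
    C–C: 3 × 358 = 1074
    C–Cl: 1 × 333 = 333
    C–H: 9 × 408 = 3672
    Σ(formed) = 5079 kJ
  ΔH_A = 4996 − 5079 = −83 kJ
Reaction B:
  Bonds broken (reactants):
    Br–Br: 1 × 199 = 199
    C–H: 4 × 408 = 1632
    C=C: 1 × 598 = 598
    Σ(broken) = 2429 kJ
  Bonds formed (products):
    C–Br: 2 × 286 = 572
    C–C: 1 × 358 = 358
    C–H: 4 × 408 = 1632
    Σ(formed) = 2562 kJ
  ΔH_B = 2429 − 2562 = −133 kJ
ΔH_A − ΔH_B = +50 kJ, so reaction B has the more negative ΔH; |ΔH_A − ΔH_B| = 50 kJ.

Reaction B, by 50 kJ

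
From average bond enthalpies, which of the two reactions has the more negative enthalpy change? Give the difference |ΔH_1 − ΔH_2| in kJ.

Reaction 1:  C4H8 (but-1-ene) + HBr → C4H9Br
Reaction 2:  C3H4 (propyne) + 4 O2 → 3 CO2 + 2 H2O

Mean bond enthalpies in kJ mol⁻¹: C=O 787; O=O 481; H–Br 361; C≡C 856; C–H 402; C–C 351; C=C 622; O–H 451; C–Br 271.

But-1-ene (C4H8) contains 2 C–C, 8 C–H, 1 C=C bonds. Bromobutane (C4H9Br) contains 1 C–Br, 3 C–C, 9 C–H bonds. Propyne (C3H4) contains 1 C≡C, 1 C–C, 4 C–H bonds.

Reaction 2, by 1746 kJ

Reaction 1:
  Bonds broken (reactants):
    C–C: 2 × 351 = 702
    C–H: 8 × 402 = 3216
    C=C: 1 × 622 = 622
    H–Br: 1 × 361 = 361
    Σ(broken) = 4901 kJ
  Bonds formed (products):
    C–Br: 1 × 271 = 271
    C–C: 3 × 351 = 1053
    C–H: 9 × 402 = 3618
    Σ(formed) = 4942 kJ
  ΔH_1 = 4901 − 4942 = −41 kJ
Reaction 2:
  Bonds broken (reactants):
    C≡C: 1 × 856 = 856
    C–C: 1 × 351 = 351
    C–H: 4 × 402 = 1608
    O=O: 4 × 481 = 1924
    Σ(broken) = 4739 kJ
  Bonds formed (products):
    C=O: 6 × 787 = 4722
    O–H: 4 × 451 = 1804
    Σ(formed) = 6526 kJ
  ΔH_2 = 4739 − 6526 = −1787 kJ
ΔH_1 − ΔH_2 = +1746 kJ, so reaction 2 has the more negative ΔH; |ΔH_1 − ΔH_2| = 1746 kJ.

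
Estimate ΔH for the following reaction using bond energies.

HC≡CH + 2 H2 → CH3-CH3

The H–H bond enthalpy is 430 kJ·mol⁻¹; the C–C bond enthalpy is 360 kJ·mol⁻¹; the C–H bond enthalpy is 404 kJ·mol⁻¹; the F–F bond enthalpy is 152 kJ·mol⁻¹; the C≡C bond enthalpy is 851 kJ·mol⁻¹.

Bonds broken (reactants):
  C≡C: 1 × 851 = 851
  C–H: 2 × 404 = 808
  H–H: 2 × 430 = 860
  Σ(broken) = 2519 kJ
Bonds formed (products):
  C–C: 1 × 360 = 360
  C–H: 6 × 404 = 2424
  Σ(formed) = 2784 kJ
ΔH = Σ(broken) − Σ(formed) = 2519 − 2784 = −265 kJ

ΔH ≈ −265 kJ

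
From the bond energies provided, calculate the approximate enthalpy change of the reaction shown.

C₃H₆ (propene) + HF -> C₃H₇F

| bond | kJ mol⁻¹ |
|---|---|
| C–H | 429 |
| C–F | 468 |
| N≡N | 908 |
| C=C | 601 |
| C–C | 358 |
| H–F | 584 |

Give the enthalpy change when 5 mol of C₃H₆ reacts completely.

Bonds broken (reactants):
  C–C: 1 × 358 = 358
  C–H: 6 × 429 = 2574
  C=C: 1 × 601 = 601
  H–F: 1 × 584 = 584
  Σ(broken) = 4117 kJ
Bonds formed (products):
  C–C: 2 × 358 = 716
  C–F: 1 × 468 = 468
  C–H: 7 × 429 = 3003
  Σ(formed) = 4187 kJ
ΔH = Σ(broken) − Σ(formed) = 4117 − 4187 = −70 kJ
For 5× the reaction as written: 5 × (−70) = −350 kJ

ΔH = −350 kJ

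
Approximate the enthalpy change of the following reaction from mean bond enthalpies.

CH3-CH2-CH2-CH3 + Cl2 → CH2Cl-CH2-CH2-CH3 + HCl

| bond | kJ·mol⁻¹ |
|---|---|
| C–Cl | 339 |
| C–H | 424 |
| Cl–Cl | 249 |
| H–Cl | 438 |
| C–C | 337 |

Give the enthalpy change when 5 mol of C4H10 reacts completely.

Bonds broken (reactants):
  C–C: 3 × 337 = 1011
  C–H: 10 × 424 = 4240
  Cl–Cl: 1 × 249 = 249
  Σ(broken) = 5500 kJ
Bonds formed (products):
  C–C: 3 × 337 = 1011
  C–Cl: 1 × 339 = 339
  C–H: 9 × 424 = 3816
  H–Cl: 1 × 438 = 438
  Σ(formed) = 5604 kJ
ΔH = Σ(broken) − Σ(formed) = 5500 − 5604 = −104 kJ
For 5× the reaction as written: 5 × (−104) = −520 kJ

ΔH = −520 kJ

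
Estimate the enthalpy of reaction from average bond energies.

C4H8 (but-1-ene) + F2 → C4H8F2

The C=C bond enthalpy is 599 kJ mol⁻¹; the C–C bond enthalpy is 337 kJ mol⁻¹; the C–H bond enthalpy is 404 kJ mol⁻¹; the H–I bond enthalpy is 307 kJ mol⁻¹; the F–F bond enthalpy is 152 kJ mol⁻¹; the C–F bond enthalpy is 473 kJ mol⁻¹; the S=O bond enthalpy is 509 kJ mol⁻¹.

Bonds broken (reactants):
  C–C: 2 × 337 = 674
  C–H: 8 × 404 = 3232
  C=C: 1 × 599 = 599
  F–F: 1 × 152 = 152
  Σ(broken) = 4657 kJ
Bonds formed (products):
  C–C: 3 × 337 = 1011
  C–F: 2 × 473 = 946
  C–H: 8 × 404 = 3232
  Σ(formed) = 5189 kJ
ΔH = Σ(broken) − Σ(formed) = 4657 − 5189 = −532 kJ

ΔH ≈ −532 kJ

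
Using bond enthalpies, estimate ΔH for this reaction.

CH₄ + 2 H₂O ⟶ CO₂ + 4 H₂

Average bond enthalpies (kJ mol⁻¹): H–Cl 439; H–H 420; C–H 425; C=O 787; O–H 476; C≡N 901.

ΔH ≈ +350 kJ

Bonds broken (reactants):
  C–H: 4 × 425 = 1700
  O–H: 4 × 476 = 1904
  Σ(broken) = 3604 kJ
Bonds formed (products):
  C=O: 2 × 787 = 1574
  H–H: 4 × 420 = 1680
  Σ(formed) = 3254 kJ
ΔH = Σ(broken) − Σ(formed) = 3604 − 3254 = +350 kJ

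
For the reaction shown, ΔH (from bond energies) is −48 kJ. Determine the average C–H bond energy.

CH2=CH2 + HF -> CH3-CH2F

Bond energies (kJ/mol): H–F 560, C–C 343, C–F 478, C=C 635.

Let D be the C–H bond energy.
Σ(broken) = 4×D + 1×635 + 1×560 = 1195 + 4D
Σ(formed) = 1×343 + 1×478 + 5×D = 821 + 5D
ΔH = Σ(broken) − Σ(formed) = (1195 + 4D) − (821 + 5D) = +374 − D
Setting this equal to −48 kJ gives D = 422 kJ/mol.

D(C–H) ≈ 422 kJ/mol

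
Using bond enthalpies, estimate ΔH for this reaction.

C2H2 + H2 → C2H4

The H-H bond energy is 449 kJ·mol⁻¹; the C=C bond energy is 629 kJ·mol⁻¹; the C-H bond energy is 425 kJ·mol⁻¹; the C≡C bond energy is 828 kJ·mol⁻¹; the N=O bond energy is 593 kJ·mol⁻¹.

ΔH ≈ −202 kJ

Bonds broken (reactants):
  C≡C: 1 × 828 = 828
  C-H: 2 × 425 = 850
  H-H: 1 × 449 = 449
  Σ(broken) = 2127 kJ
Bonds formed (products):
  C-H: 4 × 425 = 1700
  C=C: 1 × 629 = 629
  Σ(formed) = 2329 kJ
ΔH = Σ(broken) − Σ(formed) = 2127 − 2329 = −202 kJ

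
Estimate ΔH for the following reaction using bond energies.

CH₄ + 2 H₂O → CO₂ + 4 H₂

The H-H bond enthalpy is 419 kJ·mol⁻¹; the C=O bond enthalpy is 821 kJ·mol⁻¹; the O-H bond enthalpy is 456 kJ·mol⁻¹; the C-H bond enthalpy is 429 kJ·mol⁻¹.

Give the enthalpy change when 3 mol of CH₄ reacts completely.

ΔH = +666 kJ

Bonds broken (reactants):
  C-H: 4 × 429 = 1716
  O-H: 4 × 456 = 1824
  Σ(broken) = 3540 kJ
Bonds formed (products):
  C=O: 2 × 821 = 1642
  H-H: 4 × 419 = 1676
  Σ(formed) = 3318 kJ
ΔH = Σ(broken) − Σ(formed) = 3540 − 3318 = +222 kJ
For 3× the reaction as written: 3 × (+222) = +666 kJ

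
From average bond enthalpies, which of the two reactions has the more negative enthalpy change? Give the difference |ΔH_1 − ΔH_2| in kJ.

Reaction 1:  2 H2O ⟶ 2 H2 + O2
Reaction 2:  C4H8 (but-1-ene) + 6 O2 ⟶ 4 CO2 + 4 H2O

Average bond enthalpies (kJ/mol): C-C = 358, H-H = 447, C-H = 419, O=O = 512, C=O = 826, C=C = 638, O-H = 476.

Reaction 2, by 3136 kJ

Reaction 1:
  Bonds broken (reactants):
    O-H: 4 × 476 = 1904
    Σ(broken) = 1904 kJ
  Bonds formed (products):
    H-H: 2 × 447 = 894
    O=O: 1 × 512 = 512
    Σ(formed) = 1406 kJ
  ΔH_1 = 1904 − 1406 = +498 kJ
Reaction 2:
  Bonds broken (reactants):
    C-C: 2 × 358 = 716
    C-H: 8 × 419 = 3352
    C=C: 1 × 638 = 638
    O=O: 6 × 512 = 3072
    Σ(broken) = 7778 kJ
  Bonds formed (products):
    C=O: 8 × 826 = 6608
    O-H: 8 × 476 = 3808
    Σ(formed) = 10416 kJ
  ΔH_2 = 7778 − 10416 = −2638 kJ
ΔH_1 − ΔH_2 = +3136 kJ, so reaction 2 has the more negative ΔH; |ΔH_1 − ΔH_2| = 3136 kJ.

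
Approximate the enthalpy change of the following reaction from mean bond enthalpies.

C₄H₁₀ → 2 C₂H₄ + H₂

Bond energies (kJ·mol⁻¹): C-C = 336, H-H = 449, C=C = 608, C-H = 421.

Bonds broken (reactants):
  C-C: 3 × 336 = 1008
  C-H: 10 × 421 = 4210
  Σ(broken) = 5218 kJ
Bonds formed (products):
  C-H: 8 × 421 = 3368
  C=C: 2 × 608 = 1216
  H-H: 1 × 449 = 449
  Σ(formed) = 5033 kJ
ΔH = Σ(broken) − Σ(formed) = 5218 − 5033 = +185 kJ

ΔH ≈ +185 kJ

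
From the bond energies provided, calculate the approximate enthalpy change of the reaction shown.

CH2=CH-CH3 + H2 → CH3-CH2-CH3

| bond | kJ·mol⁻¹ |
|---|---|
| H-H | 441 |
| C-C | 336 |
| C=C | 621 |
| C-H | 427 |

ΔH ≈ −128 kJ

Bonds broken (reactants):
  C-C: 1 × 336 = 336
  C-H: 6 × 427 = 2562
  C=C: 1 × 621 = 621
  H-H: 1 × 441 = 441
  Σ(broken) = 3960 kJ
Bonds formed (products):
  C-C: 2 × 336 = 672
  C-H: 8 × 427 = 3416
  Σ(formed) = 4088 kJ
ΔH = Σ(broken) − Σ(formed) = 3960 − 4088 = −128 kJ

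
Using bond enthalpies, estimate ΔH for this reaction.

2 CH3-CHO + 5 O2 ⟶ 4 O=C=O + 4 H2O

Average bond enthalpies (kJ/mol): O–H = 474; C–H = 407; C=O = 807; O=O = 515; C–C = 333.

Bonds broken (reactants):
  C–C: 2 × 333 = 666
  C–H: 8 × 407 = 3256
  C=O: 2 × 807 = 1614
  O=O: 5 × 515 = 2575
  Σ(broken) = 8111 kJ
Bonds formed (products):
  C=O: 8 × 807 = 6456
  O–H: 8 × 474 = 3792
  Σ(formed) = 10248 kJ
ΔH = Σ(broken) − Σ(formed) = 8111 − 10248 = −2137 kJ

ΔH ≈ −2137 kJ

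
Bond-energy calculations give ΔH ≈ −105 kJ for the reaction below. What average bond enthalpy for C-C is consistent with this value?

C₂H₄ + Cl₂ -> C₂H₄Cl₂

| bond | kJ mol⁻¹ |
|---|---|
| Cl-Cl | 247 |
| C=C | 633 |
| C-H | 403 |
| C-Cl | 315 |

Let D be the C-C bond energy.
Σ(broken) = 4×403 + 1×633 + 1×247 = 2492
Σ(formed) = 1×D + 2×315 + 4×403 = 2242 + D
ΔH = Σ(broken) − Σ(formed) = (2492) − (2242 + D) = +250 − D
Setting this equal to −105 kJ gives D = 355 kJ/mol.

D(C-C) ≈ 355 kJ/mol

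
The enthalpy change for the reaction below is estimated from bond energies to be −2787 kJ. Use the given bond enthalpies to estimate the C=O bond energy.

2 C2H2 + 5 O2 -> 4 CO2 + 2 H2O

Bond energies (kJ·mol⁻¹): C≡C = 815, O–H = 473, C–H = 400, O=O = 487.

Let D be the C=O bond energy.
Σ(broken) = 2×815 + 4×400 + 5×487 = 5665
Σ(formed) = 8×D + 4×473 = 1892 + 8D
ΔH = Σ(broken) − Σ(formed) = (5665) − (1892 + 8D) = +3773 − 8D
Setting this equal to −2787 kJ gives 8D = 6560, so D = 820 kJ/mol.

D(C=O) ≈ 820 kJ/mol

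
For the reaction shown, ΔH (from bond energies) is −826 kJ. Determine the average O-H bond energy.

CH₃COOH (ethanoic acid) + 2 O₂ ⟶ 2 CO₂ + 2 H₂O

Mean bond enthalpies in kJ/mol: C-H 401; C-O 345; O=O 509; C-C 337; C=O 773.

Let D be the O-H bond energy.
Σ(broken) = 1×337 + 3×401 + 1×345 + 1×773 + 1×D + 2×509 = 3676 + D
Σ(formed) = 4×773 + 4×D = 3092 + 4D
ΔH = Σ(broken) − Σ(formed) = (3676 + D) − (3092 + 4D) = +584 − 3D
Setting this equal to −826 kJ gives 3D = 1410, so D = 470 kJ/mol.

D(O-H) ≈ 470 kJ/mol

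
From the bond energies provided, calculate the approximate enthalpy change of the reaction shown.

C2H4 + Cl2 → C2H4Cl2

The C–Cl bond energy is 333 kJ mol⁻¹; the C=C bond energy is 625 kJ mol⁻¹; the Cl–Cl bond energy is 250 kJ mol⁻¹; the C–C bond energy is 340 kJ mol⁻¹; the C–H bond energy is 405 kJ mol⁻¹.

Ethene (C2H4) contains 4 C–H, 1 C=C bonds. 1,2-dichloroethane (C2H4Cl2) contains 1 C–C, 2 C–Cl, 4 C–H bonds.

ΔH ≈ −131 kJ

Bonds broken (reactants):
  C–H: 4 × 405 = 1620
  C=C: 1 × 625 = 625
  Cl–Cl: 1 × 250 = 250
  Σ(broken) = 2495 kJ
Bonds formed (products):
  C–C: 1 × 340 = 340
  C–Cl: 2 × 333 = 666
  C–H: 4 × 405 = 1620
  Σ(formed) = 2626 kJ
ΔH = Σ(broken) − Σ(formed) = 2495 − 2626 = −131 kJ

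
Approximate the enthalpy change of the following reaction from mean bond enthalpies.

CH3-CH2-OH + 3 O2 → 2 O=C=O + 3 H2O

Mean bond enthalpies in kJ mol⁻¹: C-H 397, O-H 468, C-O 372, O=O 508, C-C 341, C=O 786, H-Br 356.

Bonds broken (reactants):
  C-C: 1 × 341 = 341
  C-H: 5 × 397 = 1985
  C-O: 1 × 372 = 372
  O-H: 1 × 468 = 468
  O=O: 3 × 508 = 1524
  Σ(broken) = 4690 kJ
Bonds formed (products):
  C=O: 4 × 786 = 3144
  O-H: 6 × 468 = 2808
  Σ(formed) = 5952 kJ
ΔH = Σ(broken) − Σ(formed) = 4690 − 5952 = −1262 kJ

ΔH ≈ −1262 kJ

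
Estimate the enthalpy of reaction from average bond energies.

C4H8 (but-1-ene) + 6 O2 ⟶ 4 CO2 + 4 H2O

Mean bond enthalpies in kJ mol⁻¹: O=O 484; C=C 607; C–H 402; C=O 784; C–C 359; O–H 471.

ΔH ≈ −2595 kJ

Bonds broken (reactants):
  C–C: 2 × 359 = 718
  C–H: 8 × 402 = 3216
  C=C: 1 × 607 = 607
  O=O: 6 × 484 = 2904
  Σ(broken) = 7445 kJ
Bonds formed (products):
  C=O: 8 × 784 = 6272
  O–H: 8 × 471 = 3768
  Σ(formed) = 10040 kJ
ΔH = Σ(broken) − Σ(formed) = 7445 − 10040 = −2595 kJ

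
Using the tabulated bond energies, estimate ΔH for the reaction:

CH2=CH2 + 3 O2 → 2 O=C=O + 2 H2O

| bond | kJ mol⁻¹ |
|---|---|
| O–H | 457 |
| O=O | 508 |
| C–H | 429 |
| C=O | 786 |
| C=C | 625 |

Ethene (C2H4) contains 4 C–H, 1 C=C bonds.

ΔH ≈ −1107 kJ

Bonds broken (reactants):
  C–H: 4 × 429 = 1716
  C=C: 1 × 625 = 625
  O=O: 3 × 508 = 1524
  Σ(broken) = 3865 kJ
Bonds formed (products):
  C=O: 4 × 786 = 3144
  O–H: 4 × 457 = 1828
  Σ(formed) = 4972 kJ
ΔH = Σ(broken) − Σ(formed) = 3865 − 4972 = −1107 kJ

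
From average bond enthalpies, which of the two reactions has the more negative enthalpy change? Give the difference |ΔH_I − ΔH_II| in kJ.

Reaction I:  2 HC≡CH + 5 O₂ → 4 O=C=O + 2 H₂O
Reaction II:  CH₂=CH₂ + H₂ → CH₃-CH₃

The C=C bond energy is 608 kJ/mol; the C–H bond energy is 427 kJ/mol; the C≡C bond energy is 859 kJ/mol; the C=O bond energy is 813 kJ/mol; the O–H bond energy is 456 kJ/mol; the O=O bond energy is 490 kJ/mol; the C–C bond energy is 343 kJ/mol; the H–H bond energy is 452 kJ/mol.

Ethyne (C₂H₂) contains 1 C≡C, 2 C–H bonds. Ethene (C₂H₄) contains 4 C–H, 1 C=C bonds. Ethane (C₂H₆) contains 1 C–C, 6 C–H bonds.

Reaction I:
  Bonds broken (reactants):
    C≡C: 2 × 859 = 1718
    C–H: 4 × 427 = 1708
    O=O: 5 × 490 = 2450
    Σ(broken) = 5876 kJ
  Bonds formed (products):
    C=O: 8 × 813 = 6504
    O–H: 4 × 456 = 1824
    Σ(formed) = 8328 kJ
  ΔH_I = 5876 − 8328 = −2452 kJ
Reaction II:
  Bonds broken (reactants):
    C–H: 4 × 427 = 1708
    C=C: 1 × 608 = 608
    H–H: 1 × 452 = 452
    Σ(broken) = 2768 kJ
  Bonds formed (products):
    C–C: 1 × 343 = 343
    C–H: 6 × 427 = 2562
    Σ(formed) = 2905 kJ
  ΔH_II = 2768 − 2905 = −137 kJ
ΔH_I − ΔH_II = −2315 kJ, so reaction I has the more negative ΔH; |ΔH_I − ΔH_II| = 2315 kJ.

Reaction I, by 2315 kJ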